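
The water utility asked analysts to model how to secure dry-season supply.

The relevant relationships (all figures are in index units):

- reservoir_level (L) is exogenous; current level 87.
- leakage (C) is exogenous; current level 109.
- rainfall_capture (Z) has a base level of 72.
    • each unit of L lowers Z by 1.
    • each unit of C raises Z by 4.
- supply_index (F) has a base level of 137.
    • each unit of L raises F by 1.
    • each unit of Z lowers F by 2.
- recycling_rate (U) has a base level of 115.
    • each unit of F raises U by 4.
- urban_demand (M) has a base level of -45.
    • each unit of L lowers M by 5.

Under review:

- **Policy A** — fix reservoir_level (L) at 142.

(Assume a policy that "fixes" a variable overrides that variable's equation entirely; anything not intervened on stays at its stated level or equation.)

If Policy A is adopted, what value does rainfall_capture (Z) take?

Policy A (L := 142):
  L = 142
  C = 109
  Z = 72 − 142 + 4·109 = 366

366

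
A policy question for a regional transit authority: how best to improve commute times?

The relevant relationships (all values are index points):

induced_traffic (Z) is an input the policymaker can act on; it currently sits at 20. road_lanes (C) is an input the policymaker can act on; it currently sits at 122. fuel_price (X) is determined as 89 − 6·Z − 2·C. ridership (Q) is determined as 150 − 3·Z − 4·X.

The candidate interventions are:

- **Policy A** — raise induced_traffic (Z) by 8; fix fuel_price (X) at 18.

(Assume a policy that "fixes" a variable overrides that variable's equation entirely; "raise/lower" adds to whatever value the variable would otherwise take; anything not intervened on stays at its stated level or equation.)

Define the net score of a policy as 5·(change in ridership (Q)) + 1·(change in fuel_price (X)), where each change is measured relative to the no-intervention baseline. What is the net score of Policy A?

Baseline:
  Z = 20
  C = 122
  X = 89 − 6·20 − 2·122 = -275
  Q = 150 − 3·20 − 4·(-275) = 1190
Policy A (Z + 8, X := 18):
  Z = 20 + 8 = 28
  C = 122
  X = 18
  Q = 150 − 3·28 − 4·18 = -6
ΔQ = -6 − 1190 = -1196; ΔX = 18 − (-275) = 293
Score = 5·(-1196) + 1·293 = -5687

-5687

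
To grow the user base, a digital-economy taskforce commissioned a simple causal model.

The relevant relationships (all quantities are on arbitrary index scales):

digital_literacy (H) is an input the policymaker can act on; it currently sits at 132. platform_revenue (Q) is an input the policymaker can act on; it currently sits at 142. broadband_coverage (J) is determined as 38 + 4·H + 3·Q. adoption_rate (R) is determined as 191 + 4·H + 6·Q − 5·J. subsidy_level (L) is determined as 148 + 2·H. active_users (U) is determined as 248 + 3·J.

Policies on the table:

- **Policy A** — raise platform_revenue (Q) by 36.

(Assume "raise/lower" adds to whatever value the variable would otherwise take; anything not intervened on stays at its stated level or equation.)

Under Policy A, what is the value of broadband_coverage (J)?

1100

Policy A (Q + 36):
  H = 132
  Q = 142 + 36 = 178
  J = 38 + 4·132 + 3·178 = 1100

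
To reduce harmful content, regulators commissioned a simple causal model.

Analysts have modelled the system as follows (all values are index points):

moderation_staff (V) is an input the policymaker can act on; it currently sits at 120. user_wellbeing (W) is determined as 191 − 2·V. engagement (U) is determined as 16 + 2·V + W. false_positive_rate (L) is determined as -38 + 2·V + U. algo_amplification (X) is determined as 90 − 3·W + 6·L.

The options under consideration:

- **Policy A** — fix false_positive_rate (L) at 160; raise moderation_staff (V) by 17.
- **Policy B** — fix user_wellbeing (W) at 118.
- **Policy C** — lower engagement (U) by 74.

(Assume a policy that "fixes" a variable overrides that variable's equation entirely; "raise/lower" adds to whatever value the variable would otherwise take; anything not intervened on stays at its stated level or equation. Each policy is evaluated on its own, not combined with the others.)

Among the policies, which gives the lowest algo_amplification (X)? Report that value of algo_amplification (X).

1299

Policy A (L := 160, V + 17):
  V = 120 + 17 = 137
  W = 191 − 2·137 = -83
  U = 16 + 2·137 + (-83) = 207
  L = 160
  X = 90 − 3·(-83) + 6·160 = 1299
Policy B (W := 118):
  V = 120
  W = 118
  U = 16 + 2·120 + 118 = 374
  L = -38 + 2·120 + 374 = 576
  X = 90 − 3·118 + 6·576 = 3192
Policy C (U − 74):
  V = 120
  W = 191 − 2·120 = -49
  U = 16 + 2·120 + (-49) (−74 from intervention) = 133
  L = -38 + 2·120 + 133 = 335
  X = 90 − 3·(-49) + 6·335 = 2247
Comparing — Policy A: X=1299, Policy B: X=3192, Policy C: X=2247. Lowest is 1299 (Policy A).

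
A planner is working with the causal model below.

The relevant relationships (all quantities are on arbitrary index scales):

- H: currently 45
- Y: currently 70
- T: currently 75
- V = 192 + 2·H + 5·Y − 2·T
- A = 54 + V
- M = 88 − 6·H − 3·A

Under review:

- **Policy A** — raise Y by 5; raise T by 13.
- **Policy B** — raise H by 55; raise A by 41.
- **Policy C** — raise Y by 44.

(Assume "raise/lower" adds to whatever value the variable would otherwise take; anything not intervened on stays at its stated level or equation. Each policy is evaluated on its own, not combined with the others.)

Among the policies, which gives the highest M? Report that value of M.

-1787

Policy A (Y + 5, T + 13):
  H = 45
  Y = 70 + 5 = 75
  T = 75 + 13 = 88
  V = 192 + 2·45 + 5·75 − 2·88 = 481
  A = 54 + 481 = 535
  M = 88 − 6·45 − 3·535 = -1787
Policy B (H + 55, A + 41):
  H = 45 + 55 = 100
  Y = 70
  T = 75
  V = 192 + 2·100 + 5·70 − 2·75 = 592
  A = 54 + 592 (+41 from intervention) = 687
  M = 88 − 6·100 − 3·687 = -2573
Policy C (Y + 44):
  H = 45
  Y = 70 + 44 = 114
  T = 75
  V = 192 + 2·45 + 5·114 − 2·75 = 702
  A = 54 + 702 = 756
  M = 88 − 6·45 − 3·756 = -2450
Comparing — Policy A: M=-1787, Policy B: M=-2573, Policy C: M=-2450. Highest is -1787 (Policy A).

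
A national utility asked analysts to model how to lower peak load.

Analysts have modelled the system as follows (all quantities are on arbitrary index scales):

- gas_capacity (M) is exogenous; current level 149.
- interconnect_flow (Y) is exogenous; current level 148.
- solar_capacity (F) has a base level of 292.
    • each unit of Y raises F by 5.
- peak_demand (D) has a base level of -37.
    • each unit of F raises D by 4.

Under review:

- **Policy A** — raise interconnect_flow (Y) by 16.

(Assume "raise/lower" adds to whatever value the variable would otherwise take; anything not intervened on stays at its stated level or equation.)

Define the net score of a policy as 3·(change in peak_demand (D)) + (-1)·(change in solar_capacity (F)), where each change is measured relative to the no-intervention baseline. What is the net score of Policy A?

Baseline:
  Y = 148
  F = 292 + 5·148 = 1032
  D = -37 + 4·1032 = 4091
Policy A (Y + 16):
  Y = 148 + 16 = 164
  F = 292 + 5·164 = 1112
  D = -37 + 4·1112 = 4411
ΔD = 4411 − 4091 = 320; ΔF = 1112 − 1032 = 80
Score = 3·320 + (-1)·80 = 880

880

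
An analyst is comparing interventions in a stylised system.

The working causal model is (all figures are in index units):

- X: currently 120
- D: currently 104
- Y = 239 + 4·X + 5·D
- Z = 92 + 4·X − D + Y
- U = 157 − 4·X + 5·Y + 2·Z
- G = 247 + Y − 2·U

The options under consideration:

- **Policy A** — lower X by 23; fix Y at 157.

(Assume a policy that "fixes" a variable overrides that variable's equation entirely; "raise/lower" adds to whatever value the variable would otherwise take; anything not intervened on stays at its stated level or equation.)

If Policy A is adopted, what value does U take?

Policy A (X − 23, Y := 157):
  X = 120 − 23 = 97
  D = 104
  Y = 157
  Z = 92 + 4·97 − 104 + 157 = 533
  U = 157 − 4·97 + 5·157 + 2·533 = 1620

1620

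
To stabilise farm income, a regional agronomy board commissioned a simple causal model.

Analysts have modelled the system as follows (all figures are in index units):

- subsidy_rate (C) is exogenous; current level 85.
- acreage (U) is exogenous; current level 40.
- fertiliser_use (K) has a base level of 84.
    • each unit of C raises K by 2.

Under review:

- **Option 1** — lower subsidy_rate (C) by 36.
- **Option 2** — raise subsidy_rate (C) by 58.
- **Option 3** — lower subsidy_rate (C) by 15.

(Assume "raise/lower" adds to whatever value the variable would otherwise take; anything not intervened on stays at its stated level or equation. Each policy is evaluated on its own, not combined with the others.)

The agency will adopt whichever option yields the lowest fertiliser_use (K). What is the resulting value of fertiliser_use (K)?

182

Option 1 (C − 36):
  C = 85 − 36 = 49
  K = 84 + 2·49 = 182
Option 2 (C + 58):
  C = 85 + 58 = 143
  K = 84 + 2·143 = 370
Option 3 (C − 15):
  C = 85 − 15 = 70
  K = 84 + 2·70 = 224
Comparing — Option 1: K=182, Option 2: K=370, Option 3: K=224. Lowest is 182 (Option 1).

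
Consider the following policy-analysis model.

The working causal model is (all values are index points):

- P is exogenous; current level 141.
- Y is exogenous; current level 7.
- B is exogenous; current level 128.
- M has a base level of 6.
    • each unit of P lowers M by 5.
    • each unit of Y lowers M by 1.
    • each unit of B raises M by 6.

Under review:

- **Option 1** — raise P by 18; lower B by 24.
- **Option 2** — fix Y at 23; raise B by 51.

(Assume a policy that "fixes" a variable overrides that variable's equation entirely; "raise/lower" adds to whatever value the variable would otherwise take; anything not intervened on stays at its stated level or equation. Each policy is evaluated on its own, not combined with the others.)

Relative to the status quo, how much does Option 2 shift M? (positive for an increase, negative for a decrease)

Baseline:
  P = 141
  Y = 7
  B = 128
  M = 6 − 5·141 − 7 + 6·128 = 62
Option 2 (Y := 23, B + 51):
  P = 141
  Y = 23
  B = 128 + 51 = 179
  M = 6 − 5·141 − 23 + 6·179 = 352
Change in M: 352 − 62 = 290

290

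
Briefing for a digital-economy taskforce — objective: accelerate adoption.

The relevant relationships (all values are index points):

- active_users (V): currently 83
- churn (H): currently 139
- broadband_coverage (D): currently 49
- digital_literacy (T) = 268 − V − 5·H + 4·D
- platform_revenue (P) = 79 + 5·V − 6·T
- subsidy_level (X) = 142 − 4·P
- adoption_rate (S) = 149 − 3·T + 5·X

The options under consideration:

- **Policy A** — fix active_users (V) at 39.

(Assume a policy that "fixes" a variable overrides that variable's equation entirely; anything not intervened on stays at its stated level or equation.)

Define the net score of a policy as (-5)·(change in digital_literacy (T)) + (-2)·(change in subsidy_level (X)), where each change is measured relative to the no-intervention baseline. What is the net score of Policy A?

-4092

Baseline:
  V = 83
  H = 139
  D = 49
  T = 268 − 83 − 5·139 + 4·49 = -314
  P = 79 + 5·83 − 6·(-314) = 2378
  X = 142 − 4·2378 = -9370
Policy A (V := 39):
  V = 39
  H = 139
  D = 49
  T = 268 − 39 − 5·139 + 4·49 = -270
  P = 79 + 5·39 − 6·(-270) = 1894
  X = 142 − 4·1894 = -7434
ΔT = -270 − (-314) = 44; ΔX = -7434 − (-9370) = 1936
Score = (-5)·44 + (-2)·1936 = -4092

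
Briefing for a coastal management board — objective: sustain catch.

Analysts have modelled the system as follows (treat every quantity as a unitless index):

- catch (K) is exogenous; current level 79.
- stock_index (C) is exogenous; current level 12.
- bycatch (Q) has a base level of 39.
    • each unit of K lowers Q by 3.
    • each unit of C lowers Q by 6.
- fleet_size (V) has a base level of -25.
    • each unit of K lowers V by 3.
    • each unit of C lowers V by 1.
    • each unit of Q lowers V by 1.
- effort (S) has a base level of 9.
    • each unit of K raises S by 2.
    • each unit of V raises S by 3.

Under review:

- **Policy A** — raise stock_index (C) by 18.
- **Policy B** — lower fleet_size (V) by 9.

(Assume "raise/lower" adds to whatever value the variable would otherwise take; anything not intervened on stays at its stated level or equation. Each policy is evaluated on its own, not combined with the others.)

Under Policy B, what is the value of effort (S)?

128

Policy B (V − 9):
  K = 79
  C = 12
  Q = 39 − 3·79 − 6·12 = -270
  V = -25 − 3·79 − 12 − (-270) (−9 from intervention) = -13
  S = 9 + 2·79 + 3·(-13) = 128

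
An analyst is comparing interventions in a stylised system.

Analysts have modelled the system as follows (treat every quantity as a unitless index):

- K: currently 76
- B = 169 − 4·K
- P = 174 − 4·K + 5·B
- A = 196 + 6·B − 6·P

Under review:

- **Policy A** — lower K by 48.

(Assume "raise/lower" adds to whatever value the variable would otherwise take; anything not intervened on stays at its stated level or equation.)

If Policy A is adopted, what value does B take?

Policy A (K − 48):
  K = 76 − 48 = 28
  B = 169 − 4·28 = 57

57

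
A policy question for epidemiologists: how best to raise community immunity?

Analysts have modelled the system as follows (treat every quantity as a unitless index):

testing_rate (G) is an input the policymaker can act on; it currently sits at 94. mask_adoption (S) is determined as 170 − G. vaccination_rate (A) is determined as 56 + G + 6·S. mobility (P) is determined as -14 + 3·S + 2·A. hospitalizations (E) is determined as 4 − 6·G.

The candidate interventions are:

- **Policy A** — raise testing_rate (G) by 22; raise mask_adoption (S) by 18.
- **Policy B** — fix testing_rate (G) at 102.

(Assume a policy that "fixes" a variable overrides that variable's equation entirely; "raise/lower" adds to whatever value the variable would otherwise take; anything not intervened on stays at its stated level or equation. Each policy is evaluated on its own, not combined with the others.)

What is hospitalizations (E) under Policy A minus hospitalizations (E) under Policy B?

Policy A (G + 22, S + 18):
  G = 94 + 22 = 116
  E = 4 − 6·116 = -692
Policy B (G := 102):
  G = 102
  E = 4 − 6·102 = -608
E: -692 − (-608) = -84

-84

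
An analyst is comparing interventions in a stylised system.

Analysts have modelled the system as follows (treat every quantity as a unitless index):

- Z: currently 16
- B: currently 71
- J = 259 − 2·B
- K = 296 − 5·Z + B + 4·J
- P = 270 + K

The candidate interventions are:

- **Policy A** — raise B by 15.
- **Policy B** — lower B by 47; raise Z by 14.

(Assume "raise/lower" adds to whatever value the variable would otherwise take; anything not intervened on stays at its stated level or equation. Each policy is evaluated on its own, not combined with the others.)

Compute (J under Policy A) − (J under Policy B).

Policy A (B + 15):
  B = 71 + 15 = 86
  J = 259 − 2·86 = 87
Policy B (B − 47, Z + 14):
  B = 71 − 47 = 24
  J = 259 − 2·24 = 211
J: 87 − 211 = -124

-124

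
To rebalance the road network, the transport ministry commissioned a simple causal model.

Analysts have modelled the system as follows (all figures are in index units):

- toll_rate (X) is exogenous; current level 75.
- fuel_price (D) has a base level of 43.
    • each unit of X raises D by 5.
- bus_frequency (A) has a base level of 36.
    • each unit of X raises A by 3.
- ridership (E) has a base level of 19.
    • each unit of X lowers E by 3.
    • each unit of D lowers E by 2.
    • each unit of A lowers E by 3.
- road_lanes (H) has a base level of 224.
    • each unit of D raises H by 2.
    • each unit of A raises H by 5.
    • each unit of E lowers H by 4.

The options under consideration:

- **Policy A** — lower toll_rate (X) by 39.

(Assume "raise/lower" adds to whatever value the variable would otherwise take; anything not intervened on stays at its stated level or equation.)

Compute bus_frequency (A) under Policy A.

144

Policy A (X − 39):
  X = 75 − 39 = 36
  A = 36 + 3·36 = 144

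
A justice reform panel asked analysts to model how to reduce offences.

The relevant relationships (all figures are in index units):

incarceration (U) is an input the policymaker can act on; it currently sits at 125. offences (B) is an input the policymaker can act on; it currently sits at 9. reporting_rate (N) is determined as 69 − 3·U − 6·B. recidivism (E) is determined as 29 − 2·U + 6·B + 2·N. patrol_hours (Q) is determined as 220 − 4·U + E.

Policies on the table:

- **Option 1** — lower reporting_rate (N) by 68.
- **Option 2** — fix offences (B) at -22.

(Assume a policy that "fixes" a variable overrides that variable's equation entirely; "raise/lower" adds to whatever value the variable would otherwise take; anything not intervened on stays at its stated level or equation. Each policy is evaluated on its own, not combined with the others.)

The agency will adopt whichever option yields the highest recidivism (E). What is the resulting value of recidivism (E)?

Option 1 (N − 68):
  U = 125
  B = 9
  N = 69 − 3·125 − 6·9 (−68 from intervention) = -428
  E = 29 − 2·125 + 6·9 + 2·(-428) = -1023
Option 2 (B := -22):
  U = 125
  B = -22
  N = 69 − 3·125 − 6·(-22) = -174
  E = 29 − 2·125 + 6·(-22) + 2·(-174) = -701
Comparing — Option 1: E=-1023, Option 2: E=-701. Highest is -701 (Option 2).

-701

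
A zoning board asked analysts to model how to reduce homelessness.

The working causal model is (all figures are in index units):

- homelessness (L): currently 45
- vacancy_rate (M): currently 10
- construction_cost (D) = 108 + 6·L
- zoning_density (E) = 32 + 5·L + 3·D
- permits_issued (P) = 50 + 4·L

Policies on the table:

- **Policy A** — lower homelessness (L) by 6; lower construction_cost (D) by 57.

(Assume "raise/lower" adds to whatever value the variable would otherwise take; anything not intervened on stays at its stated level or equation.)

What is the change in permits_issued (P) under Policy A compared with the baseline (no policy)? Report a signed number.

-24

Baseline:
  L = 45
  P = 50 + 4·45 = 230
Policy A (L − 6, D − 57):
  L = 45 − 6 = 39
  P = 50 + 4·39 = 206
Change in P: 206 − 230 = -24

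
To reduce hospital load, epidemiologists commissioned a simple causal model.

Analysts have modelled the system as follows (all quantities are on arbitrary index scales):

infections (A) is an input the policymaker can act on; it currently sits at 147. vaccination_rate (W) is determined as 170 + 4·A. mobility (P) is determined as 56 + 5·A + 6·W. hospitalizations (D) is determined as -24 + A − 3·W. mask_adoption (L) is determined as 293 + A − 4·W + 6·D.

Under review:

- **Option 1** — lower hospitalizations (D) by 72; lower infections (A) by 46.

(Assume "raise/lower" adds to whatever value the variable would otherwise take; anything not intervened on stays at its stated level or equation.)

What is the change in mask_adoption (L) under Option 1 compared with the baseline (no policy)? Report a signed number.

Baseline:
  A = 147
  W = 170 + 4·147 = 758
  D = -24 + 147 − 3·758 = -2151
  L = 293 + 147 − 4·758 + 6·(-2151) = -15498
Option 1 (D − 72, A − 46):
  A = 147 − 46 = 101
  W = 170 + 4·101 = 574
  D = -24 + 101 − 3·574 (−72 from intervention) = -1717
  L = 293 + 101 − 4·574 + 6·(-1717) = -12204
Change in L: -12204 − (-15498) = 3294

3294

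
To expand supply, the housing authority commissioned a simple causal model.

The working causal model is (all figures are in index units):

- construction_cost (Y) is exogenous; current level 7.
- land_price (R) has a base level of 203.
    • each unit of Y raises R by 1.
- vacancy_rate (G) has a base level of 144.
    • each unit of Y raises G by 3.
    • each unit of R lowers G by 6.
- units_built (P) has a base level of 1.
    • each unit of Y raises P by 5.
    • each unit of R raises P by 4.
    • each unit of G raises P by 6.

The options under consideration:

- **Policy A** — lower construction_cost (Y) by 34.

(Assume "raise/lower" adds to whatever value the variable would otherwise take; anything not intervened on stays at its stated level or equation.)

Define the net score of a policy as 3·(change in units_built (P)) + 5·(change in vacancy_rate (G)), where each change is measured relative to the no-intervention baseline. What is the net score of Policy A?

Baseline:
  Y = 7
  R = 203 + 7 = 210
  G = 144 + 3·7 − 6·210 = -1095
  P = 1 + 5·7 + 4·210 + 6·(-1095) = -5694
Policy A (Y − 34):
  Y = 7 − 34 = -27
  R = 203 + (-27) = 176
  G = 144 + 3·(-27) − 6·176 = -993
  P = 1 + 5·(-27) + 4·176 + 6·(-993) = -5388
ΔP = -5388 − (-5694) = 306; ΔG = -993 − (-1095) = 102
Score = 3·306 + 5·102 = 1428

1428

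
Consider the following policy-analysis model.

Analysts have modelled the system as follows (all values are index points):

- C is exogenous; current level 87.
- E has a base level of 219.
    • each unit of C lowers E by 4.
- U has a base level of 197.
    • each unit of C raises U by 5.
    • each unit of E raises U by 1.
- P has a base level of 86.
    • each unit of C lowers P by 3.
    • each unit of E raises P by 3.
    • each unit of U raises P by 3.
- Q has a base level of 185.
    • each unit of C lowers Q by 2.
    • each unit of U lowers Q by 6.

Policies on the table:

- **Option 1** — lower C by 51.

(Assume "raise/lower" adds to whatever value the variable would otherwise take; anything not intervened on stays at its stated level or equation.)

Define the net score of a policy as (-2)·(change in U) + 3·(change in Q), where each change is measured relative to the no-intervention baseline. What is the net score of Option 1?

Baseline:
  C = 87
  E = 219 − 4·87 = -129
  U = 197 + 5·87 + (-129) = 503
  Q = 185 − 2·87 − 6·503 = -3007
Option 1 (C − 51):
  C = 87 − 51 = 36
  E = 219 − 4·36 = 75
  U = 197 + 5·36 + 75 = 452
  Q = 185 − 2·36 − 6·452 = -2599
ΔU = 452 − 503 = -51; ΔQ = -2599 − (-3007) = 408
Score = (-2)·(-51) + 3·408 = 1326

1326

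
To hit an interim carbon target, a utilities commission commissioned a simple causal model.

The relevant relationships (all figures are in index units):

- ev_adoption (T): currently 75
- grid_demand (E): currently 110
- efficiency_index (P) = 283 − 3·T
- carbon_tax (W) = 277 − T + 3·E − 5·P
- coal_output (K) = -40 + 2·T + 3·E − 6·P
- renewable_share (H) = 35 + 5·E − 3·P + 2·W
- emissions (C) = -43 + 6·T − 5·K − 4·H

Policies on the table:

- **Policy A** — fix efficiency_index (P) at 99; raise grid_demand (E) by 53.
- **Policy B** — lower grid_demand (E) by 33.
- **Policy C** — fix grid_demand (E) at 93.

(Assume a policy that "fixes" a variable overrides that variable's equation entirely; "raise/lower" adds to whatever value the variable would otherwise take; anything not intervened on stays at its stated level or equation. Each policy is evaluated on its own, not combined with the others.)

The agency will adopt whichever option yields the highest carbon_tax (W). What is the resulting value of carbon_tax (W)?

Policy A (P := 99, E + 53):
  T = 75
  E = 110 + 53 = 163
  P = 99
  W = 277 − 75 + 3·163 − 5·99 = 196
Policy B (E − 33):
  T = 75
  E = 110 − 33 = 77
  P = 283 − 3·75 = 58
  W = 277 − 75 + 3·77 − 5·58 = 143
Policy C (E := 93):
  T = 75
  E = 93
  P = 283 − 3·75 = 58
  W = 277 − 75 + 3·93 − 5·58 = 191
Comparing — Policy A: W=196, Policy B: W=143, Policy C: W=191. Highest is 196 (Policy A).

196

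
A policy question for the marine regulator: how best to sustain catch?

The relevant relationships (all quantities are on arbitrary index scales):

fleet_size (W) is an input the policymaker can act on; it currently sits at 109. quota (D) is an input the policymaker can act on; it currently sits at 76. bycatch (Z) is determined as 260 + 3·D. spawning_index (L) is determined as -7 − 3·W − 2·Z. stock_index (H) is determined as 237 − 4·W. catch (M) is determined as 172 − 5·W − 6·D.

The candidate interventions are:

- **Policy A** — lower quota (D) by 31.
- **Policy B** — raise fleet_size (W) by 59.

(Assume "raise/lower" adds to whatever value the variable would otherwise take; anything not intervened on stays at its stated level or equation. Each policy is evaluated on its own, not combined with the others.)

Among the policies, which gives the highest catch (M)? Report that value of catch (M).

Policy A (D − 31):
  W = 109
  D = 76 − 31 = 45
  M = 172 − 5·109 − 6·45 = -643
Policy B (W + 59):
  W = 109 + 59 = 168
  D = 76
  M = 172 − 5·168 − 6·76 = -1124
Comparing — Policy A: M=-643, Policy B: M=-1124. Highest is -643 (Policy A).

-643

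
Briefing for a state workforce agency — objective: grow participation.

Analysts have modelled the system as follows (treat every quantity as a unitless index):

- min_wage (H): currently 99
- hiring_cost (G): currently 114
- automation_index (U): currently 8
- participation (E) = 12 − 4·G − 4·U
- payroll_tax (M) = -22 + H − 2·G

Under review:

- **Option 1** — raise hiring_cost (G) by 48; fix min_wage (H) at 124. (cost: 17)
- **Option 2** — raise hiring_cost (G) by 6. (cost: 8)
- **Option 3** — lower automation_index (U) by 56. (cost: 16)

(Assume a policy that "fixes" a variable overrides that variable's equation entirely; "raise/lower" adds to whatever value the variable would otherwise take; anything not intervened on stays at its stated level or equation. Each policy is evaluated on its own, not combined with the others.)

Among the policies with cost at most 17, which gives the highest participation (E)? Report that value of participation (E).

-252

Option 1 (G + 48, H := 124):
  G = 114 + 48 = 162
  U = 8
  E = 12 − 4·162 − 4·8 = -668
Option 2 (G + 6):
  G = 114 + 6 = 120
  U = 8
  E = 12 − 4·120 − 4·8 = -500
Option 3 (U − 56):
  G = 114
  U = 8 − 56 = -48
  E = 12 − 4·114 − 4·(-48) = -252
Comparing — Option 1: E=-668, Option 2: E=-500, Option 3: E=-252. Highest is -252 (Option 3).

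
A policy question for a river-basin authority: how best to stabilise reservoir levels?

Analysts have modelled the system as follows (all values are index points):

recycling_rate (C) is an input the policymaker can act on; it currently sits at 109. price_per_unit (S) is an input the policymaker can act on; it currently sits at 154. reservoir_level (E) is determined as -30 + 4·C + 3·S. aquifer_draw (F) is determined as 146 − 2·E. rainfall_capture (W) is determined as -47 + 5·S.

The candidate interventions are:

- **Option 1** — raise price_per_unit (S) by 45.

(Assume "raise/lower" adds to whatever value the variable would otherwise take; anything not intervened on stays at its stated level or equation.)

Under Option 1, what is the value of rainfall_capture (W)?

Option 1 (S + 45):
  S = 154 + 45 = 199
  W = -47 + 5·199 = 948

948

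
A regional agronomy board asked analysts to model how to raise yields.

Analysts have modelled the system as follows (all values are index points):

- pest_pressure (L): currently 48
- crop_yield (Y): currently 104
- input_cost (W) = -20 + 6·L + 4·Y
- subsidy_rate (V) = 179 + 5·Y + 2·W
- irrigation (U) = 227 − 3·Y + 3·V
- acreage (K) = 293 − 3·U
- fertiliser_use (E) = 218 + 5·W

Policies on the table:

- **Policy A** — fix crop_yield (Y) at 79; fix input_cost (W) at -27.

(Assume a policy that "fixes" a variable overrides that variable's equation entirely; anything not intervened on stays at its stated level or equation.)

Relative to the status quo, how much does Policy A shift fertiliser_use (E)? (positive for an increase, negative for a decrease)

Baseline:
  L = 48
  Y = 104
  W = -20 + 6·48 + 4·104 = 684
  E = 218 + 5·684 = 3638
Policy A (Y := 79, W := -27):
  L = 48
  Y = 79
  W = -27
  E = 218 + 5·(-27) = 83
Change in E: 83 − 3638 = -3555

-3555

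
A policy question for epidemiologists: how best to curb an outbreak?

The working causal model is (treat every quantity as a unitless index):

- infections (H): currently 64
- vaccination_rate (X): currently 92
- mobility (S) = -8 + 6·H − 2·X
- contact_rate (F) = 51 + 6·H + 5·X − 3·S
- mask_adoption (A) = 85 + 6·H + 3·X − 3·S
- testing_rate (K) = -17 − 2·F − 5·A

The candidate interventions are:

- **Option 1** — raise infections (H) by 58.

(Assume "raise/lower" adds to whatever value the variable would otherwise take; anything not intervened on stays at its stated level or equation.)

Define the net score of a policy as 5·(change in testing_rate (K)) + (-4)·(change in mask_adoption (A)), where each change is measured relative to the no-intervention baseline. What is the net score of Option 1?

27144

Baseline:
  H = 64
  X = 92
  S = -8 + 6·64 − 2·92 = 192
  F = 51 + 6·64 + 5·92 − 3·192 = 319
  A = 85 + 6·64 + 3·92 − 3·192 = 169
  K = -17 − 2·319 − 5·169 = -1500
Option 1 (H + 58):
  H = 64 + 58 = 122
  X = 92
  S = -8 + 6·122 − 2·92 = 540
  F = 51 + 6·122 + 5·92 − 3·540 = -377
  A = 85 + 6·122 + 3·92 − 3·540 = -527
  K = -17 − 2·(-377) − 5·(-527) = 3372
ΔK = 3372 − (-1500) = 4872; ΔA = -527 − 169 = -696
Score = 5·4872 + (-4)·(-696) = 27144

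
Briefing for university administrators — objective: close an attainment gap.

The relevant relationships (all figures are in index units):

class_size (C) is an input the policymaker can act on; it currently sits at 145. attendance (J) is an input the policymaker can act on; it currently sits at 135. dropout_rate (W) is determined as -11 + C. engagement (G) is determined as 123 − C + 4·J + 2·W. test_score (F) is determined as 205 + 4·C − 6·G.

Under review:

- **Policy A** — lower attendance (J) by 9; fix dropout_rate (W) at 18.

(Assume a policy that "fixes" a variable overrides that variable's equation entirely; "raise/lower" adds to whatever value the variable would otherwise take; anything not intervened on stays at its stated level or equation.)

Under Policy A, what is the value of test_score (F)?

Policy A (J − 9, W := 18):
  C = 145
  J = 135 − 9 = 126
  W = 18
  G = 123 − 145 + 4·126 + 2·18 = 518
  F = 205 + 4·145 − 6·518 = -2323

-2323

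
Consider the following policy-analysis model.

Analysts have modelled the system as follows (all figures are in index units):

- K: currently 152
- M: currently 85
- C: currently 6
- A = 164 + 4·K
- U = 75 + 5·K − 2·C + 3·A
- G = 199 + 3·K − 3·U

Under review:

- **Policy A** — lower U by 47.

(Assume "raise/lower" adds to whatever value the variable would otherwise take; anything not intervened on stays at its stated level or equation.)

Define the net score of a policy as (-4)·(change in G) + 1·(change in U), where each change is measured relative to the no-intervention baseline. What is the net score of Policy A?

Baseline:
  K = 152
  C = 6
  A = 164 + 4·152 = 772
  U = 75 + 5·152 − 2·6 + 3·772 = 3139
  G = 199 + 3·152 − 3·3139 = -8762
Policy A (U − 47):
  K = 152
  C = 6
  A = 164 + 4·152 = 772
  U = 75 + 5·152 − 2·6 + 3·772 (−47 from intervention) = 3092
  G = 199 + 3·152 − 3·3092 = -8621
ΔG = -8621 − (-8762) = 141; ΔU = 3092 − 3139 = -47
Score = (-4)·141 + 1·(-47) = -611

-611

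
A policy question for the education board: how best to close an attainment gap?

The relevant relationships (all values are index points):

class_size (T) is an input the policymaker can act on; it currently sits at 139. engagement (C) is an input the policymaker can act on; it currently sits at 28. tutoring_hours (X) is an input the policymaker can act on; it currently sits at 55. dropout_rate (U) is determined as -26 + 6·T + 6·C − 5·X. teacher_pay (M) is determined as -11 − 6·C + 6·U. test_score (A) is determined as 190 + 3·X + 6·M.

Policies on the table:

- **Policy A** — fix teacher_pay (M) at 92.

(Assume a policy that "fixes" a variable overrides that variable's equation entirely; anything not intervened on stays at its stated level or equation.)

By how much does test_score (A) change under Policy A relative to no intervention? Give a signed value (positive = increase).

Baseline:
  T = 139
  C = 28
  X = 55
  U = -26 + 6·139 + 6·28 − 5·55 = 701
  M = -11 − 6·28 + 6·701 = 4027
  A = 190 + 3·55 + 6·4027 = 24517
Policy A (M := 92):
  T = 139
  C = 28
  X = 55
  U = -26 + 6·139 + 6·28 − 5·55 = 701
  M = 92
  A = 190 + 3·55 + 6·92 = 907
Change in A: 907 − 24517 = -23610

-23610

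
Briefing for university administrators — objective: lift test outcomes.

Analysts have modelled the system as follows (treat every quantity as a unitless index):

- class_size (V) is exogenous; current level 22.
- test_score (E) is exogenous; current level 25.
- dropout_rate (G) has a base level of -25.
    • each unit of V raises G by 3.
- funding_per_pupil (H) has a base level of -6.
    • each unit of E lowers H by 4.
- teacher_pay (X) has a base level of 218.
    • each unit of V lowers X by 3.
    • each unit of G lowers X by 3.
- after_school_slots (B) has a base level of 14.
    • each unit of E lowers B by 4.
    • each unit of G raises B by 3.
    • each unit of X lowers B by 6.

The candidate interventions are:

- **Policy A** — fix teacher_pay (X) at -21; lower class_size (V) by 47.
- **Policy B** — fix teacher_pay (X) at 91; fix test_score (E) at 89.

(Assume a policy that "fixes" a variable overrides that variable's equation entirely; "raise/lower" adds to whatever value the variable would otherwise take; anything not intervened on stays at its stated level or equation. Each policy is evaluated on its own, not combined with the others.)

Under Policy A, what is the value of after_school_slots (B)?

-260

Policy A (X := -21, V − 47):
  V = 22 − 47 = -25
  E = 25
  G = -25 + 3·(-25) = -100
  X = -21
  B = 14 − 4·25 + 3·(-100) − 6·(-21) = -260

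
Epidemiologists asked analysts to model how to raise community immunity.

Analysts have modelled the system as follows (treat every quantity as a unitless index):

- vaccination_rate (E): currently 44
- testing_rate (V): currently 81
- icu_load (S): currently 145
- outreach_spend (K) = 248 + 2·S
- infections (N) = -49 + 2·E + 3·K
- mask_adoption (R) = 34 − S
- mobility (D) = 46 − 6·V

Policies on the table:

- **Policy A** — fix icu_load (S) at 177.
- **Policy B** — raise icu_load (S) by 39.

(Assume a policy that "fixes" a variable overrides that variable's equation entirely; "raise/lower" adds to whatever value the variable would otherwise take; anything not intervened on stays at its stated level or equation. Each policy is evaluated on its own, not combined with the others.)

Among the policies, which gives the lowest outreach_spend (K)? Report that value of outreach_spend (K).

602

Policy A (S := 177):
  S = 177
  K = 248 + 2·177 = 602
Policy B (S + 39):
  S = 145 + 39 = 184
  K = 248 + 2·184 = 616
Comparing — Policy A: K=602, Policy B: K=616. Lowest is 602 (Policy A).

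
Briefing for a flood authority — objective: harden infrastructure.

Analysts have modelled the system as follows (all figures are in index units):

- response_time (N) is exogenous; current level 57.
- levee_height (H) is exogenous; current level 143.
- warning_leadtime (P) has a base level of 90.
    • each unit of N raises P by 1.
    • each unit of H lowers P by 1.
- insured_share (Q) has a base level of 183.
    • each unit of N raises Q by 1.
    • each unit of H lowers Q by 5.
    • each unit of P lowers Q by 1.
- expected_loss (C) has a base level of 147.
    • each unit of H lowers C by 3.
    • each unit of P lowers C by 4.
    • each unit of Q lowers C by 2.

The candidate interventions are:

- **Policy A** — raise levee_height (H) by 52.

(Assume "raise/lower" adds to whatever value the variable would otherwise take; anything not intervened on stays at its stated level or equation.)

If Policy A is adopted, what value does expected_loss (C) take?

1128

Policy A (H + 52):
  N = 57
  H = 143 + 52 = 195
  P = 90 + 57 − 195 = -48
  Q = 183 + 57 − 5·195 − (-48) = -687
  C = 147 − 3·195 − 4·(-48) − 2·(-687) = 1128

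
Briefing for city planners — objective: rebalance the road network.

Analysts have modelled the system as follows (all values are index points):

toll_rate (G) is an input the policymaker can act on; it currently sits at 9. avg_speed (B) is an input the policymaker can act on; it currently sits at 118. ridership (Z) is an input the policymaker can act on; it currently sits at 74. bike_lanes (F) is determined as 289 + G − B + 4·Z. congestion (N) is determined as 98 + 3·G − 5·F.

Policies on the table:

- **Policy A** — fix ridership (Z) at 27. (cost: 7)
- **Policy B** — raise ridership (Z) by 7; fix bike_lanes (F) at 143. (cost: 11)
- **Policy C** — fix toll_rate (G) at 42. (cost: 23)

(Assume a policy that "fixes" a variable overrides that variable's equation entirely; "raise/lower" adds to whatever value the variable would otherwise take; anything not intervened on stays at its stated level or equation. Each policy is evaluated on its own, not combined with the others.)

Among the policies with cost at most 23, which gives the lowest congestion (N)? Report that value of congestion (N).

Policy A (Z := 27):
  G = 9
  B = 118
  Z = 27
  F = 289 + 9 − 118 + 4·27 = 288
  N = 98 + 3·9 − 5·288 = -1315
Policy B (Z + 7, F := 143):
  G = 9
  B = 118
  Z = 74 + 7 = 81
  F = 143
  N = 98 + 3·9 − 5·143 = -590
Policy C (G := 42):
  G = 42
  B = 118
  Z = 74
  F = 289 + 42 − 118 + 4·74 = 509
  N = 98 + 3·42 − 5·509 = -2321
Comparing — Policy A: N=-1315, Policy B: N=-590, Policy C: N=-2321. Lowest is -2321 (Policy C).

-2321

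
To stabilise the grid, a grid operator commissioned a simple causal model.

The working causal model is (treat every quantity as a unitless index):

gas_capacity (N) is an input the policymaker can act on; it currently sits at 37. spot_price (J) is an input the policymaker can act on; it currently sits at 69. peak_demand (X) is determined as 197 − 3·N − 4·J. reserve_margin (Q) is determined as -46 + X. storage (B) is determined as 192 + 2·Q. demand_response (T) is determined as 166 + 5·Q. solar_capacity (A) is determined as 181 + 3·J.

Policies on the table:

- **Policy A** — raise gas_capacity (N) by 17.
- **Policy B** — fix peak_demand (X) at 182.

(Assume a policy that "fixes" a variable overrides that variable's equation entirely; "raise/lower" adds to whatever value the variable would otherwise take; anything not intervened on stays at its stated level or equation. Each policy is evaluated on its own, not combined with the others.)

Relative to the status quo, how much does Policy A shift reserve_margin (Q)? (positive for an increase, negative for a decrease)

Baseline:
  N = 37
  J = 69
  X = 197 − 3·37 − 4·69 = -190
  Q = -46 + (-190) = -236
Policy A (N + 17):
  N = 37 + 17 = 54
  J = 69
  X = 197 − 3·54 − 4·69 = -241
  Q = -46 + (-241) = -287
Change in Q: -287 − (-236) = -51

-51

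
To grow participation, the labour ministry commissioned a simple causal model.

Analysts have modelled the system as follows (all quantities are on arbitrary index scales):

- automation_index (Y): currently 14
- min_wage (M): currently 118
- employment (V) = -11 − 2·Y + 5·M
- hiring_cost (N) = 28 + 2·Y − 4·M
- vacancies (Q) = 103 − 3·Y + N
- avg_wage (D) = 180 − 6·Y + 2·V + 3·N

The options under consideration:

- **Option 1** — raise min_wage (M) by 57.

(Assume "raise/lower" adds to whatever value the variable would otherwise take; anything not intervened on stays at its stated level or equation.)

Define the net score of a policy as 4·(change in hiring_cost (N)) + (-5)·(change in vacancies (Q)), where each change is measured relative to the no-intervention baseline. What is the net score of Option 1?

Baseline:
  Y = 14
  M = 118
  N = 28 + 2·14 − 4·118 = -416
  Q = 103 − 3·14 + (-416) = -355
Option 1 (M + 57):
  Y = 14
  M = 118 + 57 = 175
  N = 28 + 2·14 − 4·175 = -644
  Q = 103 − 3·14 + (-644) = -583
ΔN = -644 − (-416) = -228; ΔQ = -583 − (-355) = -228
Score = 4·(-228) + (-5)·(-228) = 228

228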